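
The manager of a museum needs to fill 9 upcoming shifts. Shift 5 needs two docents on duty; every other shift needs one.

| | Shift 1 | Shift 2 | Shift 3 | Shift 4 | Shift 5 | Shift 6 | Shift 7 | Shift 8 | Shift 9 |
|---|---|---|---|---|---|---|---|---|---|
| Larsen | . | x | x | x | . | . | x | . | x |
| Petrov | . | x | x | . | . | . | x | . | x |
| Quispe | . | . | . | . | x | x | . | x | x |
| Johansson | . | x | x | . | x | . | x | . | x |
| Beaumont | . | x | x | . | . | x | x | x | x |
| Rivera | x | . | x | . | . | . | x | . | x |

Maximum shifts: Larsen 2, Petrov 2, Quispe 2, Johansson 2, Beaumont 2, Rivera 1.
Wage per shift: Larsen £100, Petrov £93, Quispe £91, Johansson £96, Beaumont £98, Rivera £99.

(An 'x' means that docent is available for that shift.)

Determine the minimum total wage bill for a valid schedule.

£955

Shift 1 can only be covered by Rivera, so that assignment is forced.
Shift 4 can only be covered by Larsen, so that assignment is forced.
Shift 5 can only be covered by Quispe and Johansson, so that assignment is forced.
Picking the cheapest available docent for each shift independently would cost £938, but that ignores the shift limits.
An optimal schedule: Shift 1→Rivera, Shift 2→Petrov, Shift 3→Petrov, Shift 4→Larsen, Shift 5→Quispe+Johansson, Shift 6→Quispe, Shift 7→Johansson, Shift 8→Beaumont, Shift 9→Beaumont.
Total: 99 + 93 + 93 + 100 + 91 + 96 + 91 + 96 + 98 + 98 = £955.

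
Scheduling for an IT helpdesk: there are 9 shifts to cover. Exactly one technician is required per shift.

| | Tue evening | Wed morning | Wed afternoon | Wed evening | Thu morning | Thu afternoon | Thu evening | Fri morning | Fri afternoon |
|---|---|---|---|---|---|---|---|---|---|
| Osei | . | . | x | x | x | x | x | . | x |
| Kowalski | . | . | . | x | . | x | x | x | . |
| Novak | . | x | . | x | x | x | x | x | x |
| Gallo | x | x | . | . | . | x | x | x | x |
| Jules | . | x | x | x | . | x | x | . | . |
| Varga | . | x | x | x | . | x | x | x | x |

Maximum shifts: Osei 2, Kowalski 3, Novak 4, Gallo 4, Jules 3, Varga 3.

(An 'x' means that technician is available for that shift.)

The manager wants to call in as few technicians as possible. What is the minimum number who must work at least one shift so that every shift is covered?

3

9 slots to fill and no one can take more than 4, so at least ⌈9/4⌉ = 3 technicians are needed.
Osei, Kowalski, and Gallo alone can cover everything: Tue evening→Gallo, Wed morning→Gallo, Wed afternoon→Osei, Wed evening→Kowalski, Thu morning→Osei, Thu afternoon→Kowalski, Thu evening→Gallo, Fri morning→Kowalski, Fri afternoon→Gallo.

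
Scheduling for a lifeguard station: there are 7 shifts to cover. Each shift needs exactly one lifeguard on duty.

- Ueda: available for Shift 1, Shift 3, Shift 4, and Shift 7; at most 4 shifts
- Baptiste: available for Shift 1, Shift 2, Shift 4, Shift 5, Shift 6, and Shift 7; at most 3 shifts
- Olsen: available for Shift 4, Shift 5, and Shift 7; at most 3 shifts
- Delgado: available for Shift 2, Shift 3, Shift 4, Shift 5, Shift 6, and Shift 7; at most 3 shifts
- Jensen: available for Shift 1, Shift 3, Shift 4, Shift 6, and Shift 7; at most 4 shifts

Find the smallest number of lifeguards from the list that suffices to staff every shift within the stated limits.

7 slots to fill and no one can take more than 4, so at least ⌈7/4⌉ = 2 lifeguards are needed.
Ueda and Baptiste alone can cover everything: Shift 1→Ueda, Shift 2→Baptiste, Shift 3→Ueda, Shift 4→Ueda, Shift 5→Baptiste, Shift 6→Baptiste, Shift 7→Ueda.

2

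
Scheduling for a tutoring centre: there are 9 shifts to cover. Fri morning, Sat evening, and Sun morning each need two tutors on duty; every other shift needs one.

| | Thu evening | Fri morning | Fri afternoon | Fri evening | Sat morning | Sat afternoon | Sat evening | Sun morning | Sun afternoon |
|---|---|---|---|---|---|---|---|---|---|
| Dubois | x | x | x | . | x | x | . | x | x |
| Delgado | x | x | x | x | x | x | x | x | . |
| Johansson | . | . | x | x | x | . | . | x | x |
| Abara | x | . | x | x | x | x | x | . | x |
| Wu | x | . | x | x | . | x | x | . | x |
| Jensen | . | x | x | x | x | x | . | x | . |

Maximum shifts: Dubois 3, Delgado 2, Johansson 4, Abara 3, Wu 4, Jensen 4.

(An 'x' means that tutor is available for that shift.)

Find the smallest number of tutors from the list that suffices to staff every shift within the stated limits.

4

12 slots to fill and no one can take more than 4, so at least ⌈12/4⌉ = 3 tutors are needed.
No set of 3 tutors can cover every shift (each such set leaves at least one shift with no one available or exceeds a cap).
Dubois, Delgado, Johansson, and Abara alone can cover everything: Thu evening→Dubois, Fri morning→Dubois+Delgado, Fri afternoon→Johansson, Fri evening→Johansson, Sat morning→Abara, Sat afternoon→Abara, Sat evening→Delgado+Abara, Sun morning→Dubois+Johansson, Sun afternoon→Johansson.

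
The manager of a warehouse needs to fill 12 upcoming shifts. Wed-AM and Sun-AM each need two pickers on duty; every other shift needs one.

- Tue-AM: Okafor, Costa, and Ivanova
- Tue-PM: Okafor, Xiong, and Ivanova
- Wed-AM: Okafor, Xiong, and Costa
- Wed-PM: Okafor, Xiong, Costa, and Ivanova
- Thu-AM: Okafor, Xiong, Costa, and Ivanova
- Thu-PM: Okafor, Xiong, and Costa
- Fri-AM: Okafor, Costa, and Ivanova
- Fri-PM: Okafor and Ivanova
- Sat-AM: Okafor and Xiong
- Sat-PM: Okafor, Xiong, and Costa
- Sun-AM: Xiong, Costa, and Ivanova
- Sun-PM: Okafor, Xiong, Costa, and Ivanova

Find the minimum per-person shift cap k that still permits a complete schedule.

With 4 pickers and 14 worker-slots to fill, someone must work at least ⌈14/4⌉ = 4 shifts, so k ≥ 4.
k = 4 works: Tue-AM→Okafor, Tue-PM→Okafor, Wed-AM→Xiong+Costa, Wed-PM→Costa, Thu-AM→Ivanova, Thu-PM→Xiong, Fri-AM→Costa, Fri-PM→Okafor, Sat-AM→Okafor, Sat-PM→Xiong, Sun-AM→Xiong+Costa, Sun-PM→Ivanova.
Loads: Okafor 4, Xiong 4, Costa 4, Ivanova 2 — all ≤ 4.

4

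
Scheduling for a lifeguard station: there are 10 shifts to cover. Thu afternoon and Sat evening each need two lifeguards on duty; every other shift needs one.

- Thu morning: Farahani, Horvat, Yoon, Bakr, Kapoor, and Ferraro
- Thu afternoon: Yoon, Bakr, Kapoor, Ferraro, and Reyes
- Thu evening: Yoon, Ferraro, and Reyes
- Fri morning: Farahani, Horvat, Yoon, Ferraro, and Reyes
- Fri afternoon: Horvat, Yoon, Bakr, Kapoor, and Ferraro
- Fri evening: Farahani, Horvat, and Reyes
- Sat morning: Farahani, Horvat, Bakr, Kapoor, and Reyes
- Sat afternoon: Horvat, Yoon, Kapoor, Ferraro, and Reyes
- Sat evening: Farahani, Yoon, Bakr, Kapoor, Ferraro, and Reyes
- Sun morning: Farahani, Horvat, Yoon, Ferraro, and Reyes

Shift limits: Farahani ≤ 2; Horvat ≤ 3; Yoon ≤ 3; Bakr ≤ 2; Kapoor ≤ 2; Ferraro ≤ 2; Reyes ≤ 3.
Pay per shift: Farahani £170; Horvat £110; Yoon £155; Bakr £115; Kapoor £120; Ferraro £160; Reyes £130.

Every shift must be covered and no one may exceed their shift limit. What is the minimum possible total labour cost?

£1500

Picking the cheapest available lifeguard for each shift independently would cost £1370, but that ignores the shift limits.
An optimal schedule: Thu morning→Bakr, Thu afternoon→Kapoor+Yoon, Thu evening→Reyes, Fri morning→Horvat, Fri afternoon→Horvat, Fri evening→Horvat, Sat morning→Bakr, Sat afternoon→Kapoor, Sat evening→Reyes+Yoon, Sun morning→Reyes.
Total: 115 + 120 + 155 + 130 + 110 + 110 + 110 + 115 + 120 + 130 + 155 + 130 = £1500.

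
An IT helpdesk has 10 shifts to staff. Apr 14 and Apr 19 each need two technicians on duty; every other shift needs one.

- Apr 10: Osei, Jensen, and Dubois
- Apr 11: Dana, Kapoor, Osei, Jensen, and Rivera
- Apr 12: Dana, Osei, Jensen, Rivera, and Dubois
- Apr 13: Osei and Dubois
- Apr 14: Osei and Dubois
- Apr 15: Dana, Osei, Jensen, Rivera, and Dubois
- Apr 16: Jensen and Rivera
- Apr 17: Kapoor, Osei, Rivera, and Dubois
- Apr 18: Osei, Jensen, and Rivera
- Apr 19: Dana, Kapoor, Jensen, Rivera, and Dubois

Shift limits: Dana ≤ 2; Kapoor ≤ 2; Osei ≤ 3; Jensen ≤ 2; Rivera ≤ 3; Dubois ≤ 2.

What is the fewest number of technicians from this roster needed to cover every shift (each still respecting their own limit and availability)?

12 slots to fill and no one can take more than 3, so at least ⌈12/3⌉ = 4 technicians are needed.
Any 4 technicians together have capacity at most 3+3+2+2 = 10 < 12 slots, so 4 can never suffice.
Dana, Kapoor, Osei, Rivera, and Dubois alone can cover everything: Apr 10→Osei, Apr 11→Dana, Apr 12→Dana, Apr 13→Osei, Apr 14→Osei+Dubois, Apr 15→Rivera, Apr 16→Rivera, Apr 17→Kapoor, Apr 18→Rivera, Apr 19→Kapoor+Dubois.

5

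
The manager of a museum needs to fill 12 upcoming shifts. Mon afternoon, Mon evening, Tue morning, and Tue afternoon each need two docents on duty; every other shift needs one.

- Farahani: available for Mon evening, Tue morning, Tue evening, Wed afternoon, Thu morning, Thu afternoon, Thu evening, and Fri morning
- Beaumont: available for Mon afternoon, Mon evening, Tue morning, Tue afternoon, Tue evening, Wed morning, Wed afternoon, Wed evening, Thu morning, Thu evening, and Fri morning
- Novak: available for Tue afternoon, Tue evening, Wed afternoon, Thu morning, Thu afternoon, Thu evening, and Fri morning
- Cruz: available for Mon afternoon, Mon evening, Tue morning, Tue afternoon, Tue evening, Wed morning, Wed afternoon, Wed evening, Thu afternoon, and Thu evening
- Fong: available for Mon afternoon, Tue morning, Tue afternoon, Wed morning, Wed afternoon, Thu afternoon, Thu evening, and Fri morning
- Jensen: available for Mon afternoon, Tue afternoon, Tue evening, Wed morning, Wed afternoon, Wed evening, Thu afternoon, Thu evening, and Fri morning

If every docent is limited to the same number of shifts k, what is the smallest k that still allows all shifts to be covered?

3

With 6 docents and 16 worker-slots to fill, someone must work at least ⌈16/6⌉ = 3 shifts, so k ≥ 3.
k = 3 works: Mon afternoon→Cruz+Fong, Mon evening→Farahani+Beaumont, Tue morning→Cruz+Fong, Tue afternoon→Fong+Jensen, Tue evening→Farahani, Wed morning→Beaumont, Wed afternoon→Novak, Wed evening→Beaumont, Thu morning→Farahani, Thu afternoon→Novak, Thu evening→Cruz, Fri morning→Novak.
Loads: Farahani 3, Beaumont 3, Novak 3, Cruz 3, Fong 3, Jensen 1 — all ≤ 3.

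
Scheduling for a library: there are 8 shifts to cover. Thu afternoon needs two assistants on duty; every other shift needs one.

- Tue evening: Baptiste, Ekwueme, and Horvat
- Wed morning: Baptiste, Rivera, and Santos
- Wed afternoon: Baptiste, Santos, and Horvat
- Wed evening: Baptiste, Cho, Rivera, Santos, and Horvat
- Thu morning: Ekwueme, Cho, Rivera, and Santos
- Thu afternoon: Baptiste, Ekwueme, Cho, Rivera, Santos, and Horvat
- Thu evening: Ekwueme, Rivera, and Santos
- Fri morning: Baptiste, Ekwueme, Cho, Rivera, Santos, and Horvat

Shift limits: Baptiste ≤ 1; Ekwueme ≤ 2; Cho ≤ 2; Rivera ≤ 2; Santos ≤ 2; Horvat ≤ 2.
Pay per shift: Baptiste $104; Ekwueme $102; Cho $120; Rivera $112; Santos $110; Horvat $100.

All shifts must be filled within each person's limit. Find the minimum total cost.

$952

Picking the cheapest available assistant for each shift independently would cost $910, but that ignores the shift limits.
An optimal schedule: Tue evening→Horvat, Wed morning→Baptiste, Wed afternoon→Horvat, Wed evening→Santos, Thu morning→Ekwueme, Thu afternoon→Santos+Rivera, Thu evening→Ekwueme, Fri morning→Rivera.
Total: 100 + 104 + 100 + 110 + 102 + 110 + 112 + 102 + 112 = $952.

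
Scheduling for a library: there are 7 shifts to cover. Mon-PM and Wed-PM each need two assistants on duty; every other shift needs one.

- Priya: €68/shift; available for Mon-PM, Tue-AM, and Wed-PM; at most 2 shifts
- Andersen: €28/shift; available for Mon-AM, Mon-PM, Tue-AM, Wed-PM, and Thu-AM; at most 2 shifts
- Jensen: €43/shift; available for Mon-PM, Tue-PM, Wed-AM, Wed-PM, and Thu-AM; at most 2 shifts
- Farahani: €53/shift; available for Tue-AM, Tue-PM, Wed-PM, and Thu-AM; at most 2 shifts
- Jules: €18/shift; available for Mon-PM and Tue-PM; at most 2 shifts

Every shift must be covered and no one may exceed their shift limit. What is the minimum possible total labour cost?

Mon-AM can only be covered by Andersen, so that assignment is forced.
Wed-AM can only be covered by Jensen, so that assignment is forced.
Picking the cheapest available assistant for each shift independently would cost €262, but that ignores the shift limits.
An optimal schedule: Mon-AM→Andersen, Mon-PM→Jules+Jensen, Tue-AM→Andersen, Tue-PM→Jules, Wed-AM→Jensen, Wed-PM→Farahani+Priya, Thu-AM→Farahani.
Total: 28 + 18 + 43 + 28 + 18 + 43 + 53 + 68 + 53 = €352.

€352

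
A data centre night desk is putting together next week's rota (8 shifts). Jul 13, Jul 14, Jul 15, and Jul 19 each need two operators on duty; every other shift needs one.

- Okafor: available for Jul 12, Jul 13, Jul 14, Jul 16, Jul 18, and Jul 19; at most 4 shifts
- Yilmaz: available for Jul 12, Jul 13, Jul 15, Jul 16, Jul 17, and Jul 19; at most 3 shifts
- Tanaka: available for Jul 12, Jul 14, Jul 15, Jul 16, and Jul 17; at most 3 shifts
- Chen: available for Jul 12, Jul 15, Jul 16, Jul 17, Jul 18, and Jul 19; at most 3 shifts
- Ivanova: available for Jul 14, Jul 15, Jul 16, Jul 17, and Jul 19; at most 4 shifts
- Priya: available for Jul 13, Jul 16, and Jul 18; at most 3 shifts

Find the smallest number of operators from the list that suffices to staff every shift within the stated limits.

4

12 slots to fill and no one can take more than 4, so at least ⌈12/4⌉ = 3 operators are needed.
Any 3 operators together have capacity at most 4+4+3 = 11 < 12 slots, so 3 can never suffice.
Okafor, Yilmaz, Tanaka, and Chen alone can cover everything: Jul 12→Tanaka, Jul 13→Okafor+Yilmaz, Jul 14→Okafor+Tanaka, Jul 15→Yilmaz+Tanaka, Jul 16→Chen, Jul 17→Yilmaz, Jul 18→Okafor, Jul 19→Okafor+Chen.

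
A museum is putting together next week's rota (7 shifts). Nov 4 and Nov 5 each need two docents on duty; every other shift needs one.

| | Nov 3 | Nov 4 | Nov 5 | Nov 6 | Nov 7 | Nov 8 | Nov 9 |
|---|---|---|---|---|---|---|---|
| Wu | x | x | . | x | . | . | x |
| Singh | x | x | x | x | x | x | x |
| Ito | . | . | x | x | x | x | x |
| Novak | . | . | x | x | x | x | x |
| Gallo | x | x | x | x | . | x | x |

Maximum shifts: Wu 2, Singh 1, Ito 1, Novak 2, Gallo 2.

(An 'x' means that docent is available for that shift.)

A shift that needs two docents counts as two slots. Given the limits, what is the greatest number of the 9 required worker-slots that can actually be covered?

8

Total capacity across all docents is 2+1+1+2+2 = 8, and 9 slots are needed, so at most 8 can be filled.
An assignment achieving 8: Nov 3→Wu, Nov 4→Wu+Singh, Nov 5→Novak+Gallo, Nov 6→Gallo, Nov 7→Ito, Nov 8→Novak.
Loads: Wu 2/2, Singh 1/1, Ito 1/1, Novak 2/2, Gallo 2/2.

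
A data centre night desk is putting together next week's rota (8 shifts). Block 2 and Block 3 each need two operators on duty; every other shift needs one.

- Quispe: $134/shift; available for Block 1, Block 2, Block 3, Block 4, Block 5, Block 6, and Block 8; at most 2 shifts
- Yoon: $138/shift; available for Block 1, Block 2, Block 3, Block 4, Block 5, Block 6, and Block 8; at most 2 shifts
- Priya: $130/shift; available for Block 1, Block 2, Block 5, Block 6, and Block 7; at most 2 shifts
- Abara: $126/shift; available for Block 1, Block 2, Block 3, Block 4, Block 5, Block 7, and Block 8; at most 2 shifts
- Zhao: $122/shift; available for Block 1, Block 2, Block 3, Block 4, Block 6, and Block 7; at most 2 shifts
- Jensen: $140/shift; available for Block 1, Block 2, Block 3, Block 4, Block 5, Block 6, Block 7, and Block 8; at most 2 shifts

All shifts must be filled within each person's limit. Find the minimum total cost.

Picking the cheapest available operator for each shift independently would cost $1236, but that ignores the shift limits.
An optimal schedule: Block 1→Priya, Block 2→Abara+Zhao, Block 3→Abara+Zhao, Block 4→Quispe, Block 5→Yoon, Block 6→Yoon, Block 7→Priya, Block 8→Quispe.
Total: 130 + 126 + 122 + 126 + 122 + 134 + 138 + 138 + 130 + 134 = $1300.

$1300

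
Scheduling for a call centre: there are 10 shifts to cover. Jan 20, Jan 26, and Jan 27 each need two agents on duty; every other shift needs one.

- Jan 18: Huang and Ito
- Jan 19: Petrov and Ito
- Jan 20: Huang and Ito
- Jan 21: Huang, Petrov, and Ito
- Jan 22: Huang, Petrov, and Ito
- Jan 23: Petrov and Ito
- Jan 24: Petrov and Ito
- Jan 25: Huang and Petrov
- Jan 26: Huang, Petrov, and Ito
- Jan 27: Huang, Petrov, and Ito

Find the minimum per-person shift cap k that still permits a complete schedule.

5

With 3 agents and 13 worker-slots to fill, someone must work at least ⌈13/3⌉ = 5 shifts, so k ≥ 5.
k = 5 works: Jan 18→Huang, Jan 19→Petrov, Jan 20→Huang+Ito, Jan 21→Huang, Jan 22→Huang, Jan 23→Petrov, Jan 24→Petrov, Jan 25→Huang, Jan 26→Petrov+Ito, Jan 27→Petrov+Ito.
Loads: Huang 5, Petrov 5, Ito 3 — all ≤ 5.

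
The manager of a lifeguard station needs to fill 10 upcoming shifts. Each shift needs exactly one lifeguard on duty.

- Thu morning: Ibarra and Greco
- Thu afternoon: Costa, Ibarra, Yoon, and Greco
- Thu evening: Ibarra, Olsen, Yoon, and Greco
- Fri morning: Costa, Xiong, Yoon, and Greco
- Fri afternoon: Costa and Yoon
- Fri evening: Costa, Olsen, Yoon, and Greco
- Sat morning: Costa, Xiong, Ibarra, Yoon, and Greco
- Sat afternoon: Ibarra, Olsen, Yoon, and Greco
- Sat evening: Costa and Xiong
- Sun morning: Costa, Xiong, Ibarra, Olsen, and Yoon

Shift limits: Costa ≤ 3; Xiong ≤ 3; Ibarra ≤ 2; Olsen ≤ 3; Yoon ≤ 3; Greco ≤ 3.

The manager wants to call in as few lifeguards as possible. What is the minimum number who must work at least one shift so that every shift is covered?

10 slots to fill and no one can take more than 3, so at least ⌈10/3⌉ = 4 lifeguards are needed.
Costa, Xiong, Ibarra, and Olsen alone can cover everything: Thu morning→Ibarra, Thu afternoon→Costa, Thu evening→Ibarra, Fri morning→Costa, Fri afternoon→Costa, Fri evening→Olsen, Sat morning→Xiong, Sat afternoon→Olsen, Sat evening→Xiong, Sun morning→Xiong.

4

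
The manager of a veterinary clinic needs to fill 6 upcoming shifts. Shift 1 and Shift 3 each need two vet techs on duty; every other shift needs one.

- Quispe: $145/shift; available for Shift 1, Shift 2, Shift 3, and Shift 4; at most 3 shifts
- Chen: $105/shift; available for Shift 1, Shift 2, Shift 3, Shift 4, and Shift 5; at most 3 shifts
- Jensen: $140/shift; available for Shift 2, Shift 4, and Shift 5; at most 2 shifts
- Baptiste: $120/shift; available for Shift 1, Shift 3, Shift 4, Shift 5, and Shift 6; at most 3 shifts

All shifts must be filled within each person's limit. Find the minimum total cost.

Shift 6 can only be covered by Baptiste, so that assignment is forced.
Picking the cheapest available vet tech for each shift independently would cost $885, but that ignores the shift limits.
An optimal schedule: Shift 1→Chen+Baptiste, Shift 2→Chen, Shift 3→Chen+Baptiste, Shift 4→Jensen, Shift 5→Jensen, Shift 6→Baptiste.
Total: 105 + 120 + 105 + 105 + 120 + 140 + 140 + 120 = $955.

$955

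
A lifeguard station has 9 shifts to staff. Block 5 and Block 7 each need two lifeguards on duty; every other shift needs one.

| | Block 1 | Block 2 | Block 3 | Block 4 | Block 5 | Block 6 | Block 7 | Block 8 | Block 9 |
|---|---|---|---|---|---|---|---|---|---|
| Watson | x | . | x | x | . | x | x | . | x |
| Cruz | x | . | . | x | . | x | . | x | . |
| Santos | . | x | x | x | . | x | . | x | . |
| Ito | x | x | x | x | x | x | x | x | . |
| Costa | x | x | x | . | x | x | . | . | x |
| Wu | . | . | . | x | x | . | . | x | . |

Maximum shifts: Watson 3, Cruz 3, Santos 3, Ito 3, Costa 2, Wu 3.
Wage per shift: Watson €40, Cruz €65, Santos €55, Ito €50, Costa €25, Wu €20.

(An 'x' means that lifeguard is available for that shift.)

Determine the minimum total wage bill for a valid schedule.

Block 7 can only be covered by Watson and Ito, so that assignment is forced.
Picking the cheapest available lifeguard for each shift independently would cost €300, but that ignores the shift limits.
An optimal schedule: Block 1→Watson, Block 2→Costa, Block 3→Watson, Block 4→Wu, Block 5→Wu+Ito, Block 6→Ito, Block 7→Watson+Ito, Block 8→Wu, Block 9→Costa.
Total: 40 + 25 + 40 + 20 + 20 + 50 + 50 + 40 + 50 + 20 + 25 = €380.

€380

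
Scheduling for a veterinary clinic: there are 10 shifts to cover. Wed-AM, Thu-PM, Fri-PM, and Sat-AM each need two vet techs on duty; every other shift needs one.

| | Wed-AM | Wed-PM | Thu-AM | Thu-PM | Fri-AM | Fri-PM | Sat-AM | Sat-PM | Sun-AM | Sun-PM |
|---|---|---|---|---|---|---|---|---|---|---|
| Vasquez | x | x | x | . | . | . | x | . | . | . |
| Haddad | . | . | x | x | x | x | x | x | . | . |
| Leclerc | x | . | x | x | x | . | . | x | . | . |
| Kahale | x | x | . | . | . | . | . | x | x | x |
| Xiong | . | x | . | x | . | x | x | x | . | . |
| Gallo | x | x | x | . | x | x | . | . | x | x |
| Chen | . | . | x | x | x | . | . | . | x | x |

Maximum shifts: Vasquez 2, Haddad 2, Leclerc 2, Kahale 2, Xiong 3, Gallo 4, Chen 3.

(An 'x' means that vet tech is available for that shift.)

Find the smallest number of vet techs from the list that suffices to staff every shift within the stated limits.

5

14 slots to fill and no one can take more than 4, so at least ⌈14/4⌉ = 4 vet techs are needed.
Any 4 vet techs together have capacity at most 4+3+3+2 = 12 < 14 slots, so 4 can never suffice.
Vasquez, Haddad, Xiong, Gallo, and Chen alone can cover everything: Wed-AM→Vasquez+Gallo, Wed-PM→Vasquez, Thu-AM→Chen, Thu-PM→Xiong+Chen, Fri-AM→Chen, Fri-PM→Xiong+Gallo, Sat-AM→Haddad+Xiong, Sat-PM→Haddad, Sun-AM→Gallo, Sun-PM→Gallo.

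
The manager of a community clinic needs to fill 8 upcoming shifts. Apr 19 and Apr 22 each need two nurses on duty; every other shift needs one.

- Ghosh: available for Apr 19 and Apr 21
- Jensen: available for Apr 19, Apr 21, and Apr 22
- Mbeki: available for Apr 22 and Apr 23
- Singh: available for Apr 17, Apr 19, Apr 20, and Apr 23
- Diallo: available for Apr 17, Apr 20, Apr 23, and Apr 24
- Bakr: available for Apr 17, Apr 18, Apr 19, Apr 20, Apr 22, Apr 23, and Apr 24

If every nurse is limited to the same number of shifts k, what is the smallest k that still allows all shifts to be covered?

With 6 nurses and 10 worker-slots to fill, someone must work at least ⌈10/6⌉ = 2 shifts, so k ≥ 2.
k = 2 works: Apr 17→Singh, Apr 18→Bakr, Apr 19→Ghosh+Jensen, Apr 20→Singh, Apr 21→Ghosh, Apr 22→Jensen+Mbeki, Apr 23→Mbeki, Apr 24→Diallo.
Loads: Ghosh 2, Jensen 2, Mbeki 2, Singh 2, Diallo 1, Bakr 1 — all ≤ 2.

2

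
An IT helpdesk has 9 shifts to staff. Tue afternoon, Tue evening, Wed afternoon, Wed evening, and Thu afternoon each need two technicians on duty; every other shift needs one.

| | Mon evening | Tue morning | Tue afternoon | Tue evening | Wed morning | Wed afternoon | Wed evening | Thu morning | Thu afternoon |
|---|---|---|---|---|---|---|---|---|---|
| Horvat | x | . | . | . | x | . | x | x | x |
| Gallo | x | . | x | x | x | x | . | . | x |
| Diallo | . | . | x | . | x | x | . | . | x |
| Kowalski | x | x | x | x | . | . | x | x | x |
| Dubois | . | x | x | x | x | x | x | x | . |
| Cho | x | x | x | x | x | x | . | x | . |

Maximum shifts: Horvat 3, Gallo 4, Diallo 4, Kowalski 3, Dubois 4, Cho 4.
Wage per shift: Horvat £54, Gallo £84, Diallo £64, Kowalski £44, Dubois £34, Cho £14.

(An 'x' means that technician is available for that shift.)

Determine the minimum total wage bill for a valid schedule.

Picking the cheapest available technician for each shift independently would cost £376, but that ignores the shift limits.
An optimal schedule: Mon evening→Cho, Tue morning→Cho, Tue afternoon→Dubois+Kowalski, Tue evening→Cho+Dubois, Wed morning→Horvat, Wed afternoon→Cho+Dubois, Wed evening→Dubois+Kowalski, Thu morning→Horvat, Thu afternoon→Kowalski+Horvat.
Total: 14 + 14 + 34 + 44 + 14 + 34 + 54 + 14 + 34 + 34 + 44 + 54 + 44 + 54 = £486.

£486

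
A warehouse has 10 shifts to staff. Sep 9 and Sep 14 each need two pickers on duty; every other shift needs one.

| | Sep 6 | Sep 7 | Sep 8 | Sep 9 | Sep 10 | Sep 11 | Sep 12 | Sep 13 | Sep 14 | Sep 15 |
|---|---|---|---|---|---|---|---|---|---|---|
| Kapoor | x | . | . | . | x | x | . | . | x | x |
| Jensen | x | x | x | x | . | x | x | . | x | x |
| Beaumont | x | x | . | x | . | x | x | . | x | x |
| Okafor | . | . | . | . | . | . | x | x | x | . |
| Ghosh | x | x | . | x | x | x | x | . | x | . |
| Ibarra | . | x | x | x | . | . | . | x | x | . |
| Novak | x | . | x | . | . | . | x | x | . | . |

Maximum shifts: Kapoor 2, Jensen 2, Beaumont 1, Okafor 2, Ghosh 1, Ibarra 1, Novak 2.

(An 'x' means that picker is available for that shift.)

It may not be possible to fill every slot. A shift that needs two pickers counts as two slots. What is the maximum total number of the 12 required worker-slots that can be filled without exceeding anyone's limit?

Total capacity across all pickers is 2+2+1+2+1+1+2 = 11, and 12 slots are needed, so at most 11 can be filled.
An assignment achieving 11: Sep 6→Novak, Sep 7→Jensen, Sep 8→Jensen, Sep 9→Beaumont+Ghosh, Sep 10→Kapoor, Sep 12→Novak, Sep 13→Okafor, Sep 14→Okafor+Ibarra, Sep 15→Kapoor.
Loads: Kapoor 2/2, Jensen 2/2, Beaumont 1/1, Okafor 2/2, Ghosh 1/1, Ibarra 1/1, Novak 2/2.

11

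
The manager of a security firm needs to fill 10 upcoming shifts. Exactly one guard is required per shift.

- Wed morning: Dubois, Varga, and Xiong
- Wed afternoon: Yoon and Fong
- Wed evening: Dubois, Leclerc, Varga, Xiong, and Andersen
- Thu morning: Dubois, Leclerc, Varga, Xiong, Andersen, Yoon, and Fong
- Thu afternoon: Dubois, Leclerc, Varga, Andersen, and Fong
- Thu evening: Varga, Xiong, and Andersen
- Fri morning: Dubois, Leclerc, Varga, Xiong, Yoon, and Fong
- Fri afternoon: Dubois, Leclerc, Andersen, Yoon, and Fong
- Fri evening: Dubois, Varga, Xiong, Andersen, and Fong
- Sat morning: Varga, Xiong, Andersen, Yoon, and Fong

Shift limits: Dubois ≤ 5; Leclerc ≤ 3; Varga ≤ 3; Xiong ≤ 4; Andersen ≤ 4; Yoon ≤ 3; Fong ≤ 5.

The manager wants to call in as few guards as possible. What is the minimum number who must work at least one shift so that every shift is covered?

10 slots to fill and no one can take more than 5, so at least ⌈10/5⌉ = 2 guards are needed.
No set of 2 guards can cover every shift (each such set leaves at least one shift with no one available or exceeds a cap).
Dubois, Varga, and Yoon alone can cover everything: Wed morning→Dubois, Wed afternoon→Yoon, Wed evening→Dubois, Thu morning→Varga, Thu afternoon→Dubois, Thu evening→Varga, Fri morning→Yoon, Fri afternoon→Dubois, Fri evening→Dubois, Sat morning→Varga.

3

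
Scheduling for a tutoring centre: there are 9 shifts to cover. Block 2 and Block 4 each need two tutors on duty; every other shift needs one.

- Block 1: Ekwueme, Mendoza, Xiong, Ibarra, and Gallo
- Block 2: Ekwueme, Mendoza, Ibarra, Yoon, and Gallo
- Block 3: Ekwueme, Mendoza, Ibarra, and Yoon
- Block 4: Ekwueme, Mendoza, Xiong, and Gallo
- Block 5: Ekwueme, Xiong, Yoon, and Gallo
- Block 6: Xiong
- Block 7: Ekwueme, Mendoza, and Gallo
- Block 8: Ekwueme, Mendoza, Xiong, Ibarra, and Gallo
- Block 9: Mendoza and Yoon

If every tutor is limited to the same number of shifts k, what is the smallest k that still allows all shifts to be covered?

2

With 6 tutors and 11 worker-slots to fill, someone must work at least ⌈11/6⌉ = 2 shifts, so k ≥ 2.
k = 2 works: Block 1→Ibarra, Block 2→Yoon+Gallo, Block 3→Ekwueme, Block 4→Mendoza+Gallo, Block 5→Xiong, Block 6→Xiong, Block 7→Ekwueme, Block 8→Ibarra, Block 9→Mendoza.
Loads: Ekwueme 2, Mendoza 2, Xiong 2, Ibarra 2, Yoon 1, Gallo 2 — all ≤ 2.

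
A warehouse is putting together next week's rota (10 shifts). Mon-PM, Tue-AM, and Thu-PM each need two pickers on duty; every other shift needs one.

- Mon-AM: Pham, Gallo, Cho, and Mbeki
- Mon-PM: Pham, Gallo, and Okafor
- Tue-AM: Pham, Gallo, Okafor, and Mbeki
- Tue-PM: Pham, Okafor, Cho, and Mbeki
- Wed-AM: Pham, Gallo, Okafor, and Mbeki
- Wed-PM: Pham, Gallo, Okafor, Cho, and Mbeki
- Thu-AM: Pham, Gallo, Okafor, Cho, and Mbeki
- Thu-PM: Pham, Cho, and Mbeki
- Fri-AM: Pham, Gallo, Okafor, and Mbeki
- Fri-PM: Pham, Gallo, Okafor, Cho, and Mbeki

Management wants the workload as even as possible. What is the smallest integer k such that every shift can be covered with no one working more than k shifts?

With 5 pickers and 13 worker-slots to fill, someone must work at least ⌈13/5⌉ = 3 shifts, so k ≥ 3.
k = 3 works: Mon-AM→Pham, Mon-PM→Pham+Gallo, Tue-AM→Okafor+Mbeki, Tue-PM→Okafor, Wed-AM→Gallo, Wed-PM→Okafor, Thu-AM→Cho, Thu-PM→Pham+Cho, Fri-AM→Gallo, Fri-PM→Cho.
Loads: Pham 3, Gallo 3, Okafor 3, Cho 3, Mbeki 1 — all ≤ 3.

3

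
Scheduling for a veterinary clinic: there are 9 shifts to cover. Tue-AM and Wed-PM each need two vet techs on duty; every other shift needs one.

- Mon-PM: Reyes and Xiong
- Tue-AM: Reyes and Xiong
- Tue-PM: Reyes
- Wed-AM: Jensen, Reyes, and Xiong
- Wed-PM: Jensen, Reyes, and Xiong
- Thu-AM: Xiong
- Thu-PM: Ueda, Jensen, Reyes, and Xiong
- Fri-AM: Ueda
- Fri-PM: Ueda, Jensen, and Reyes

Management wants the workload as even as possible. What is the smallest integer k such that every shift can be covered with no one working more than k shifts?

3

With 4 vet techs and 11 worker-slots to fill, someone must work at least ⌈11/4⌉ = 3 shifts, so k ≥ 3.
k = 3 works: Mon-PM→Reyes, Tue-AM→Reyes+Xiong, Tue-PM→Reyes, Wed-AM→Jensen, Wed-PM→Jensen+Xiong, Thu-AM→Xiong, Thu-PM→Ueda, Fri-AM→Ueda, Fri-PM→Ueda.
Loads: Ueda 3, Jensen 2, Reyes 3, Xiong 3 — all ≤ 3.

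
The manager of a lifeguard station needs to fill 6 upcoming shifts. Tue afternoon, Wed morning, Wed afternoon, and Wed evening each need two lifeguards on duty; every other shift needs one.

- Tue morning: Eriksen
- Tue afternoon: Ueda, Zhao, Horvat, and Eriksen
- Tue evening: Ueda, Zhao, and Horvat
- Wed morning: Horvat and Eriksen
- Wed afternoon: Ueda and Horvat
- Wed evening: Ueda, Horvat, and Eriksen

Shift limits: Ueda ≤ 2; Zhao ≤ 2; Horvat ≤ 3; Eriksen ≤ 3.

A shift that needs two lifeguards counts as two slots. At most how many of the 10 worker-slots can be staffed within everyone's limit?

10

Total capacity across all lifeguards is 2+2+3+3 = 10, and 10 slots are needed, so at most 10 can be filled.
An assignment achieving 10: Tue morning→Eriksen, Tue afternoon→Zhao+Eriksen, Tue evening→Zhao, Wed morning→Horvat+Eriksen, Wed afternoon→Ueda+Horvat, Wed evening→Ueda+Horvat.
Loads: Ueda 2/2, Zhao 2/2, Horvat 3/3, Eriksen 3/3.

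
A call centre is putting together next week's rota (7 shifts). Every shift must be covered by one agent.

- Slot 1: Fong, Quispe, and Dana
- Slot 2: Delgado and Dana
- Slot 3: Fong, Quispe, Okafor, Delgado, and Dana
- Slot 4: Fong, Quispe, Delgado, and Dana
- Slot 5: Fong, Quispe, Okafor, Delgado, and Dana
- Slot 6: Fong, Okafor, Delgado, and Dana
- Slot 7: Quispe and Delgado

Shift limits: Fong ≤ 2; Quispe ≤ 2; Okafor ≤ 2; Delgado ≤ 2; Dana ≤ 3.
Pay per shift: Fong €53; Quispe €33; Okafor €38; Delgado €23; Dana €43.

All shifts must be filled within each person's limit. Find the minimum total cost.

Picking the cheapest available agent for each shift independently would cost €171, but that ignores the shift limits.
An optimal schedule: Slot 1→Quispe, Slot 2→Delgado, Slot 3→Okafor, Slot 4→Quispe, Slot 5→Dana, Slot 6→Okafor, Slot 7→Delgado.
Total: 33 + 23 + 38 + 33 + 43 + 38 + 23 = €231.

€231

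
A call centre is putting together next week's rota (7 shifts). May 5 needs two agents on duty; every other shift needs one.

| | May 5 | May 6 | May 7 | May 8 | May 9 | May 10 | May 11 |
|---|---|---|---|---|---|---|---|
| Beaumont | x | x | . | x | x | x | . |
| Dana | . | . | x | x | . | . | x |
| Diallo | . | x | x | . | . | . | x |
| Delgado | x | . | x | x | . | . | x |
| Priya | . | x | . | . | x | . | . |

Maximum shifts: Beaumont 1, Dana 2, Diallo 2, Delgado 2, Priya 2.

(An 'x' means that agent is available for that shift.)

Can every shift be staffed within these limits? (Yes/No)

No

Total capacity is 9 and 8 slots are needed, so capacity alone doesn't rule it out.
Shifts {May 5, May 10} need 3 worker-slots in total, but the agents available for any of those shifts (Beaumont and Delgado) can supply at most 2 among them. So no valid schedule exists.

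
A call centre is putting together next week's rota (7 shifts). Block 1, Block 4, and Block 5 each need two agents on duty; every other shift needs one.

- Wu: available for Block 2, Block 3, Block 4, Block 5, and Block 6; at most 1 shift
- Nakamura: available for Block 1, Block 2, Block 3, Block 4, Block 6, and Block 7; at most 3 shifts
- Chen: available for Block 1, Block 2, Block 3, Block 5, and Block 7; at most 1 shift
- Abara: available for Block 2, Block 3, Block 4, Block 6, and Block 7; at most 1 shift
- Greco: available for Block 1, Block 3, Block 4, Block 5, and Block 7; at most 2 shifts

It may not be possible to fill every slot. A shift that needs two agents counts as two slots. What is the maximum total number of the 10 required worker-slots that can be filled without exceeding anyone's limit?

Total capacity across all agents is 1+3+1+1+2 = 8, and 10 slots are needed, so at most 8 can be filled.
An assignment achieving 8: Block 1→Nakamura+Chen, Block 2→Nakamura, Block 4→Abara+Greco, Block 5→Wu+Greco, Block 6→Nakamura.
Loads: Wu 1/1, Nakamura 3/3, Chen 1/1, Abara 1/1, Greco 2/2.

8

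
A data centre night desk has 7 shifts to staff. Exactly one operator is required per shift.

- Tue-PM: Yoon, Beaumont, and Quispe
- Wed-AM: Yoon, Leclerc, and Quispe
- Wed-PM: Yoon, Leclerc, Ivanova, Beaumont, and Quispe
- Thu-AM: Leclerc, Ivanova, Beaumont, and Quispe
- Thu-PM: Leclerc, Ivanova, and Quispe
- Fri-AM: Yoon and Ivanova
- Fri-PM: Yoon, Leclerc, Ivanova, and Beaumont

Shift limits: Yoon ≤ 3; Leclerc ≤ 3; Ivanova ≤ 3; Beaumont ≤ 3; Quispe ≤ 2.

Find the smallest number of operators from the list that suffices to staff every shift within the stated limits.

3

7 slots to fill and no one can take more than 3, so at least ⌈7/3⌉ = 3 operators are needed.
Yoon, Leclerc, and Ivanova alone can cover everything: Tue-PM→Yoon, Wed-AM→Yoon, Wed-PM→Leclerc, Thu-AM→Leclerc, Thu-PM→Leclerc, Fri-AM→Yoon, Fri-PM→Ivanova.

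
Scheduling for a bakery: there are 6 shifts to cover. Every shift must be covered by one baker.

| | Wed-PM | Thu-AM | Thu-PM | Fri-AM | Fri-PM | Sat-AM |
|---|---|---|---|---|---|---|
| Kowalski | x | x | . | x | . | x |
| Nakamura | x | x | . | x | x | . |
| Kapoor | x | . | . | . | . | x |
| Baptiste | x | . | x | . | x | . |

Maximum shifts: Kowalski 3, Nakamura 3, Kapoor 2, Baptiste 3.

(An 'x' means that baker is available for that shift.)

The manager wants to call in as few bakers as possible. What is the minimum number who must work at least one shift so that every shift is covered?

2

6 slots to fill and no one can take more than 3, so at least ⌈6/3⌉ = 2 bakers are needed.
Kowalski and Baptiste alone can cover everything: Wed-PM→Baptiste, Thu-AM→Kowalski, Thu-PM→Baptiste, Fri-AM→Kowalski, Fri-PM→Baptiste, Sat-AM→Kowalski.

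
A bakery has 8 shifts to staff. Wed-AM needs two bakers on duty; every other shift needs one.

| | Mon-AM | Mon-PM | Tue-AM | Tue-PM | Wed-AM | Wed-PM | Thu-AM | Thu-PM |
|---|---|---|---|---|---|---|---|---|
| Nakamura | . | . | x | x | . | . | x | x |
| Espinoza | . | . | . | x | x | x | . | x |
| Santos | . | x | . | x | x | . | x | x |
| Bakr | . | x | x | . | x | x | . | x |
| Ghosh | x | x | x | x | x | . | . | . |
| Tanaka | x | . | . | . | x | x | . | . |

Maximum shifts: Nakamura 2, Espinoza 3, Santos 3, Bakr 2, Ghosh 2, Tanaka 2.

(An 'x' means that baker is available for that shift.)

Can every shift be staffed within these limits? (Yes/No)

Yes

One valid schedule: Mon-AM→Ghosh, Mon-PM→Santos, Tue-AM→Nakamura, Tue-PM→Espinoza, Wed-AM→Santos+Bakr, Wed-PM→Espinoza, Thu-AM→Nakamura, Thu-PM→Espinoza.
Loads: Nakamura 2/2, Espinoza 3/3, Santos 2/3, Bakr 1/2, Ghosh 1/2, Tanaka 0/2 — all within limits.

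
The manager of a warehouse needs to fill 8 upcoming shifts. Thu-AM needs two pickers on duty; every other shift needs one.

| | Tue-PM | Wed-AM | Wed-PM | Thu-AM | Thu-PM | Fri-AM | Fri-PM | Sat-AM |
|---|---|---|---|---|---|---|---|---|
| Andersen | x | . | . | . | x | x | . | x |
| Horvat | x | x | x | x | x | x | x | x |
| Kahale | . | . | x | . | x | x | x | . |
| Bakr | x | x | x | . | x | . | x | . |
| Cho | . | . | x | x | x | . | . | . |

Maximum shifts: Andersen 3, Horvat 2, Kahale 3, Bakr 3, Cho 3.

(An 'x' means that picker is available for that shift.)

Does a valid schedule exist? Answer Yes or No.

Yes

Thu-AM can only be covered by Horvat and Cho, so that assignment is forced.
One valid schedule: Tue-PM→Andersen, Wed-AM→Horvat, Wed-PM→Kahale, Thu-AM→Horvat+Cho, Thu-PM→Kahale, Fri-AM→Andersen, Fri-PM→Kahale, Sat-AM→Andersen.
Loads: Andersen 3/3, Horvat 2/2, Kahale 3/3, Bakr 0/3, Cho 1/3 — all within limits.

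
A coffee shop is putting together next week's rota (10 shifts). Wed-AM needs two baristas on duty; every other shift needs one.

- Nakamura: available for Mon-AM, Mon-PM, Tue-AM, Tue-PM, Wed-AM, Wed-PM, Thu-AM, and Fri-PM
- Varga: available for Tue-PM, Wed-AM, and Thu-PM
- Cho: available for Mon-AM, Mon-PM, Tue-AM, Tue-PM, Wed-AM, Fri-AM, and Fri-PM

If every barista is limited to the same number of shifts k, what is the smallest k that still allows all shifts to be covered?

4

With 3 baristas and 11 worker-slots to fill, someone must work at least ⌈11/3⌉ = 4 shifts, so k ≥ 4.
k = 4 works: Mon-AM→Nakamura, Mon-PM→Nakamura, Tue-AM→Cho, Tue-PM→Varga, Wed-AM→Varga+Cho, Wed-PM→Nakamura, Thu-AM→Nakamura, Thu-PM→Varga, Fri-AM→Cho, Fri-PM→Cho.
Loads: Nakamura 4, Varga 3, Cho 4 — all ≤ 4.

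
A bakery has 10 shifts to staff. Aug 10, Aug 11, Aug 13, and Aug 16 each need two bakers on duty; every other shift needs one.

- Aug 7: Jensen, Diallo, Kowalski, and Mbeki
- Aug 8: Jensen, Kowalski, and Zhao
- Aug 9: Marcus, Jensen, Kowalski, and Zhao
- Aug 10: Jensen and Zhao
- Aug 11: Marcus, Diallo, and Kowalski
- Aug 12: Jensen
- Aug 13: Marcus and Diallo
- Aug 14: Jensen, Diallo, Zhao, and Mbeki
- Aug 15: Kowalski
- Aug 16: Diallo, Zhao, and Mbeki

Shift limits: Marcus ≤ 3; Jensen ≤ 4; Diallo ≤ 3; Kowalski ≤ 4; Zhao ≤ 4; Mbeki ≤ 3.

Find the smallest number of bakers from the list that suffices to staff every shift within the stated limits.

5

14 slots to fill and no one can take more than 4, so at least ⌈14/4⌉ = 4 bakers are needed.
Shifts {Aug 10, Aug 13, Aug 15} need 5 slots, but among the bakers available for them (Marcus, Jensen, Diallo, Kowalski, and Zhao) any 4 together supply at most 4. So 4 bakers are not enough.
Marcus, Jensen, Diallo, Kowalski, and Zhao alone can cover everything: Aug 7→Jensen, Aug 8→Jensen, Aug 9→Marcus, Aug 10→Jensen+Zhao, Aug 11→Marcus+Diallo, Aug 12→Jensen, Aug 13→Marcus+Diallo, Aug 14→Zhao, Aug 15→Kowalski, Aug 16→Diallo+Zhao.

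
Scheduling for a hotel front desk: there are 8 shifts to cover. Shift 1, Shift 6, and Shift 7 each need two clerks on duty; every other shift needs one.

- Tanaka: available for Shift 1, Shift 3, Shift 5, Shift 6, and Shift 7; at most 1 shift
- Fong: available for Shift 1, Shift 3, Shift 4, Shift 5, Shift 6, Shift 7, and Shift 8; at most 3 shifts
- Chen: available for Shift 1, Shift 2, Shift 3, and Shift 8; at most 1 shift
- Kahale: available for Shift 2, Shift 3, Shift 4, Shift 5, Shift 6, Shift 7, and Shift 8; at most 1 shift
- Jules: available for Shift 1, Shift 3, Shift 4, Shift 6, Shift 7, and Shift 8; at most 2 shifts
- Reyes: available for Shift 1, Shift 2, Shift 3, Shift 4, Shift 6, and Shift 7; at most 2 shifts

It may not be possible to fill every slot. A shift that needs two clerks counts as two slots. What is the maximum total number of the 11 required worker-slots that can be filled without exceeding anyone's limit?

Total capacity across all clerks is 1+3+1+1+2+2 = 10, and 11 slots are needed, so at most 10 can be filled.
An assignment achieving 10: Shift 1→Fong+Jules, Shift 2→Chen, Shift 3→Reyes, Shift 4→Fong, Shift 5→Tanaka, Shift 6→Kahale+Jules, Shift 7→Reyes, Shift 8→Fong.
Loads: Tanaka 1/1, Fong 3/3, Chen 1/1, Kahale 1/1, Jules 2/2, Reyes 2/2.

10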